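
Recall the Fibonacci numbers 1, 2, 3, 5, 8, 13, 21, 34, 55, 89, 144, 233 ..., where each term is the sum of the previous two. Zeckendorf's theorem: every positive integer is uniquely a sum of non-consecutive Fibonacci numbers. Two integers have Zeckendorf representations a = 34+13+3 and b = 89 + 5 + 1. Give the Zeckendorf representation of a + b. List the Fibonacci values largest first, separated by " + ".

The two numbers are 50 and 95, so their sum is 145.
145 − 144 = 1
1 − 1 = 0

144 + 1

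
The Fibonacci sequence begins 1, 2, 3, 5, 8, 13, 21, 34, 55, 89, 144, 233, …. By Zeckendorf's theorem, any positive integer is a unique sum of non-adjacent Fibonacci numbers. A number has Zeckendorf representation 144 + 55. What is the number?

144 + 55 = 199.

199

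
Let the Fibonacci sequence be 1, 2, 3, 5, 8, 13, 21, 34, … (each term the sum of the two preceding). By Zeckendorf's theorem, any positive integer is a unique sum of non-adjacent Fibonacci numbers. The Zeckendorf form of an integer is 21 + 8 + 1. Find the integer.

30

21 + 8 + 1 = 30.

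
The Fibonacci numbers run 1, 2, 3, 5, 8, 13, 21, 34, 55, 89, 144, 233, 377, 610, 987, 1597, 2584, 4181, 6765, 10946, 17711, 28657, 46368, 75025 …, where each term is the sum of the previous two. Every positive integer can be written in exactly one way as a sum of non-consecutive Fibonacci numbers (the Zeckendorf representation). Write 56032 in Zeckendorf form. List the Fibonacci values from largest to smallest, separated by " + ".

Repeatedly subtract the largest Fibonacci number that fits:
56032 − 46368 = 9664
9664 − 6765 = 2899
2899 − 2584 = 315
315 − 233 = 82
82 − 55 = 27
27 − 21 = 6
6 − 5 = 1
1 − 1 = 0
So 56032 = 46368 + 6765 + 2584 + 233 + 55 + 21 + 5 + 1, with no two terms consecutive in the sequence.

46368 + 6765 + 2584 + 233 + 55 + 21 + 5 + 1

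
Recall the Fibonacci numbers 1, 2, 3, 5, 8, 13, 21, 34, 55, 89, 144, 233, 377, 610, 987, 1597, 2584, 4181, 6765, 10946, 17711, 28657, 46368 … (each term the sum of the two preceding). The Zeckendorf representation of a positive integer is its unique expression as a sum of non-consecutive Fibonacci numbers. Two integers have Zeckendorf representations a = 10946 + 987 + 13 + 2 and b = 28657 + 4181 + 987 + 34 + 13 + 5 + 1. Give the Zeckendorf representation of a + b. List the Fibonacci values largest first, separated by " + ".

The two numbers are 11948 and 33878, so their sum is 45826.
Repeatedly subtract the largest Fibonacci number that fits:
45826 − 28657 = 17169
17169 − 10946 = 6223
6223 − 4181 = 2042
2042 − 1597 = 445
445 − 377 = 68
68 − 55 = 13
13 − 13 = 0

28657 + 10946 + 4181 + 1597 + 377 + 55 + 13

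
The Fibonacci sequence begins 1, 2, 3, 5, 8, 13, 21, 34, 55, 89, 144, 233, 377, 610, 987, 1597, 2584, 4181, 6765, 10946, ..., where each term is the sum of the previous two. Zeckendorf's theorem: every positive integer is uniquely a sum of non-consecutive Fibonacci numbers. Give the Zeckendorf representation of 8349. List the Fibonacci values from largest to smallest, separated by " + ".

6765 + 987 + 377 + 144 + 55 + 21

Repeatedly subtract the largest Fibonacci number that fits:
subtract 6765 from 8349: 1584 remains
subtract 987 from 1584: 597 remains
subtract 377 from 597: 220 remains
subtract 144 from 220: 76 remains
subtract 55 from 76: 21 remains
subtract 21 from 21: 0 remains
So 8349 = 6765 + 987 + 377 + 144 + 55 + 21, with no two terms consecutive in the sequence.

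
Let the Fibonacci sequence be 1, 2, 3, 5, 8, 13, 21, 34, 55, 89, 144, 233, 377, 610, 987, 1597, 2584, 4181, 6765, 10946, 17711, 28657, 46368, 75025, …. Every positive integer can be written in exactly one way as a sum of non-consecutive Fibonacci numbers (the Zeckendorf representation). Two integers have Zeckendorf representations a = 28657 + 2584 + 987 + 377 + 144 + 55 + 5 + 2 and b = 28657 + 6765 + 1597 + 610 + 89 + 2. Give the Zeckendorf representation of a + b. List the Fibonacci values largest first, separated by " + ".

The two numbers are 32811 and 37720, so their sum is 70531.
largest Fibonacci ≤ 70531 is 46368; 70531 − 46368 = 24163
largest Fibonacci ≤ 24163 is 17711; 24163 − 17711 = 6452
largest Fibonacci ≤ 6452 is 4181; 6452 − 4181 = 2271
largest Fibonacci ≤ 2271 is 1597; 2271 − 1597 = 674
largest Fibonacci ≤ 674 is 610; 674 − 610 = 64
largest Fibonacci ≤ 64 is 55; 64 − 55 = 9
largest Fibonacci ≤ 9 is 8; 9 − 8 = 1
largest Fibonacci ≤ 1 is 1; 1 − 1 = 0

46368 + 17711 + 4181 + 1597 + 610 + 55 + 8 + 1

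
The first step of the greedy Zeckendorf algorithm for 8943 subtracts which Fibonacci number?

6765

6765 ≤ 8943 < 10946, so the largest Fibonacci number not exceeding 8943 is 6765.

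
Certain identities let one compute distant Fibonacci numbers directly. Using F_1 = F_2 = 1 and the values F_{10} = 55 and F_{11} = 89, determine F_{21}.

10946

By F_{2k+1} = F_k² + F_{k+1}²: F_{21} = 55² + 89² = 3025 + 7921 = 10946.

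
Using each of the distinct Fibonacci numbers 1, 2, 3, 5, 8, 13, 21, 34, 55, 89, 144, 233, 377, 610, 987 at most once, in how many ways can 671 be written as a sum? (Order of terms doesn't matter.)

Starting from the Zeckendorf form and repeatedly splitting a term F_k into F_{k−1} + F_{k−2} (when neither is already used) reaches every representation.
671 = 610+55+5+1 = 610+55+3+2+1 = 610+34+21+5+1 = 377+233+55+5+1 = … (14 more), for 18 in all.

18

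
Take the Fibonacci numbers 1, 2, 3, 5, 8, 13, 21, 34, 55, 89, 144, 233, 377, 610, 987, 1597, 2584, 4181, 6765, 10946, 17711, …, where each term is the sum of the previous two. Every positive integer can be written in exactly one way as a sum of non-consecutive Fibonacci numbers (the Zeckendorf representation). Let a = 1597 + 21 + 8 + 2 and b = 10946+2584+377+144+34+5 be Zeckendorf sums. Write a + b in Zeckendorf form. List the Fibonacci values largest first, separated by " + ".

The two numbers are 1628 and 14090, so their sum is 15718.
Repeatedly subtract the largest Fibonacci number that fits:
10946 ≤ 15718 < 17711, so take 10946; remainder 4772
4181 ≤ 4772 < 6765, so take 4181; remainder 591
377 ≤ 591 < 610, so take 377; remainder 214
144 ≤ 214 < 233, so take 144; remainder 70
55 ≤ 70 < 89, so take 55; remainder 15
13 ≤ 15 < 21, so take 13; remainder 2
2 ≤ 2 < 3, so take 2; remainder 0

10946 + 4181 + 377 + 144 + 55 + 13 + 2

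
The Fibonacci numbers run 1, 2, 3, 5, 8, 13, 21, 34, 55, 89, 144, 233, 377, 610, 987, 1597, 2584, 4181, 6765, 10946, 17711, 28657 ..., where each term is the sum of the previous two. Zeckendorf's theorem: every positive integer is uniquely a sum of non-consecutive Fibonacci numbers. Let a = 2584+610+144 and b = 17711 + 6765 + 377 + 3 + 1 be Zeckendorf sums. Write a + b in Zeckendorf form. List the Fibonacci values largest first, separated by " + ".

17711 + 6765 + 2584 + 987 + 144 + 3 + 1

The two numbers are 3338 and 24857, so their sum is 28195.
take 17711 (≤ 28195); 28195 − 17711 = 10484
take 6765 (≤ 10484); 10484 − 6765 = 3719
take 2584 (≤ 3719); 3719 − 2584 = 1135
take 987 (≤ 1135); 1135 − 987 = 148
take 144 (≤ 148); 148 − 144 = 4
take 3 (≤ 4); 4 − 3 = 1
take 1 (≤ 1); 1 − 1 = 0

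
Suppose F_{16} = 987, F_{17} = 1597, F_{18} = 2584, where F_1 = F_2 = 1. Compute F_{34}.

5702887

By the addition formula F_{m+n} = F_m F_{n+1} + F_{m−1} F_n with m=18, n=16: F_{34} = 2584·1597 + 1597·987 = 4126648 + 1576239 = 5702887.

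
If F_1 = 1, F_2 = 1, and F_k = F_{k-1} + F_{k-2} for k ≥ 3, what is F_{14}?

377

Iterating the recurrence up to F_{7} = 13 and F_{6} = 8:
F_{8} = F_{7} + F_{6} = 13 + 8 = 21
F_{9} = F_{8} + F_{7} = 21 + 13 = 34
F_{10} = F_{9} + F_{8} = 34 + 21 = 55
F_{11} = F_{10} + F_{9} = 55 + 34 = 89
F_{12} = F_{11} + F_{10} = 89 + 55 = 144
F_{13} = F_{12} + F_{11} = 144 + 89 = 233
F_{14} = F_{13} + F_{12} = 233 + 144 = 377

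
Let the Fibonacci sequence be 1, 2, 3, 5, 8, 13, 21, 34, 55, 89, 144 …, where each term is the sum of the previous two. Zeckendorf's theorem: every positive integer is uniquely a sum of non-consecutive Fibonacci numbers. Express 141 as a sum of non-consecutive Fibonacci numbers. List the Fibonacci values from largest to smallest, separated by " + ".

subtract 89 from 141: 52 remains
subtract 34 from 52: 18 remains
subtract 13 from 18: 5 remains
subtract 5 from 5: 0 remains
So 141 = 89 + 34 + 13 + 5, with no two terms consecutive in the sequence.

89 + 34 + 13 + 5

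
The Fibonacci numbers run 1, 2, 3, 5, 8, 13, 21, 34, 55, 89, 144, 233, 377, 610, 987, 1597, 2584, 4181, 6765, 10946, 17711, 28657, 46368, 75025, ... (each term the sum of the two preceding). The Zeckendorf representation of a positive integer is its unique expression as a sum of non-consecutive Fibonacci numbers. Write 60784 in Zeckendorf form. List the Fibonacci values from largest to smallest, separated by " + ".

46368 + 10946 + 2584 + 610 + 233 + 34 + 8 + 1

Greedily peel off the largest Fibonacci term at each step:
46368 ≤ 60784 < 75025, so take 46368; remainder 14416
10946 ≤ 14416 < 17711, so take 10946; remainder 3470
2584 ≤ 3470 < 4181, so take 2584; remainder 886
610 ≤ 886 < 987, so take 610; remainder 276
233 ≤ 276 < 377, so take 233; remainder 43
34 ≤ 43 < 55, so take 34; remainder 9
8 ≤ 9 < 13, so take 8; remainder 1
1 ≤ 1 < 2, so take 1; remainder 0
So 60784 = 46368 + 10946 + 2584 + 610 + 233 + 34 + 8 + 1, with no two terms consecutive in the sequence.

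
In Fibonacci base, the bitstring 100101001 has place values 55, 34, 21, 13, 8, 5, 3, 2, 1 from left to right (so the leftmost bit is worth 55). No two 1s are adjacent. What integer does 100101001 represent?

Summing the place values of the 1 bits: 55 + 13 + 5 + 1 = 74.

74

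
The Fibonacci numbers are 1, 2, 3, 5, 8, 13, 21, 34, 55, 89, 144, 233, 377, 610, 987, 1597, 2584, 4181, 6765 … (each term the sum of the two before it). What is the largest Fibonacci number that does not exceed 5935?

4181

4181 ≤ 5935 < 6765, so the largest Fibonacci number not exceeding 5935 is 4181.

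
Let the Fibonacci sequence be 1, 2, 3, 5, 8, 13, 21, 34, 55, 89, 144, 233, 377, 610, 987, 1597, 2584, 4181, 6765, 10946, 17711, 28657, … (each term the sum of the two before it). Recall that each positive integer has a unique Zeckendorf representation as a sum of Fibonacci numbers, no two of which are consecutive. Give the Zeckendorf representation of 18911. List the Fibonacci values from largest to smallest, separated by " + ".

17711 ≤ 18911 < 28657, so take 17711; remainder 1200
987 ≤ 1200 < 1597, so take 987; remainder 213
144 ≤ 213 < 233, so take 144; remainder 69
55 ≤ 69 < 89, so take 55; remainder 14
13 ≤ 14 < 21, so take 13; remainder 1
1 ≤ 1 < 2, so take 1; remainder 0
So 18911 = 17711 + 987 + 144 + 55 + 13 + 1, with no two terms consecutive in the sequence.

17711 + 987 + 144 + 55 + 13 + 1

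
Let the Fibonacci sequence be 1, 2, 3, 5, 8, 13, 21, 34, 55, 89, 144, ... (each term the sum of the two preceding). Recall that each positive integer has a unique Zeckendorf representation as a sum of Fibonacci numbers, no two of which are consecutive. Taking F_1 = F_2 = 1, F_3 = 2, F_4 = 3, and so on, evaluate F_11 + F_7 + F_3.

104

F_11 + F_7 + F_3 = 89 + 13 + 2 = 104.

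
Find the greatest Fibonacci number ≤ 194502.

121393

121393 ≤ 194502 < 196418, so the largest Fibonacci number not exceeding 194502 is 121393.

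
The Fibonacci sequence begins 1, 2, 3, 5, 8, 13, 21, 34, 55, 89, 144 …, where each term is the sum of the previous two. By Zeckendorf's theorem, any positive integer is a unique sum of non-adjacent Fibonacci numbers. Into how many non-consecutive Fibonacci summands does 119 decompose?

4

89 ≤ 119 < 144, so take 89; remainder 30
21 ≤ 30 < 34, so take 21; remainder 9
8 ≤ 9 < 13, so take 8; remainder 1
1 ≤ 1 < 2, so take 1; remainder 0
119 = 89 + 21 + 8 + 1, which has 4 terms.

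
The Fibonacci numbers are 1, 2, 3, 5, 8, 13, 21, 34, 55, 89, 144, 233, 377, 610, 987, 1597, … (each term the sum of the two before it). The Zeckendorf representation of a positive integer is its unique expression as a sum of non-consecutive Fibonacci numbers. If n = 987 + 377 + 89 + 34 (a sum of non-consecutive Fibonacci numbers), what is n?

1487

987 + 377 + 89 + 34 = 1487.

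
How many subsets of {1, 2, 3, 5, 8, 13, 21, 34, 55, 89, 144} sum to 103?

8

Starting from the Zeckendorf form and repeatedly splitting a term F_k into F_{k−1} + F_{k−2} (when neither is already used) reaches every representation.
103 = 89+13+1 = 89+8+5+1 = 55+34+13+1 = … (5 more), for 8 in all.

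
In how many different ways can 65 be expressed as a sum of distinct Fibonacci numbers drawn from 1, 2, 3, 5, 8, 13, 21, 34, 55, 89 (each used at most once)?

5

Each representation comes from the Zeckendorf form by replacing some F_k with F_{k−1} + F_{k−2} where possible.
65 = 55+8+2 = 55+5+3+2 = 34+21+8+2 = 34+21+5+3+2 = 34+13+8+5+3+2 — 5 representations.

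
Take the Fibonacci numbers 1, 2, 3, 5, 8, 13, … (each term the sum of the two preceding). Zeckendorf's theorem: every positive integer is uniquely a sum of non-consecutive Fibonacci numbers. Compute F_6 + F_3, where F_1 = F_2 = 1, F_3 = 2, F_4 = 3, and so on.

F_6 + F_3 = 8 + 2 = 10.

10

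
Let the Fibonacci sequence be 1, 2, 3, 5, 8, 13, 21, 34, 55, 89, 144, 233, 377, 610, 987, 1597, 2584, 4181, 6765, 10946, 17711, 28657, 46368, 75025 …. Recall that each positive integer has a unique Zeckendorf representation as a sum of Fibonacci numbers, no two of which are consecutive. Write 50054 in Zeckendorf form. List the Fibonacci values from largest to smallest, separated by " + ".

46368 + 2584 + 987 + 89 + 21 + 5

subtract 46368 from 50054: 3686 remains
subtract 2584 from 3686: 1102 remains
subtract 987 from 1102: 115 remains
subtract 89 from 115: 26 remains
subtract 21 from 26: 5 remains
subtract 5 from 5: 0 remains
So 50054 = 46368 + 2584 + 987 + 89 + 21 + 5, with no two terms consecutive in the sequence.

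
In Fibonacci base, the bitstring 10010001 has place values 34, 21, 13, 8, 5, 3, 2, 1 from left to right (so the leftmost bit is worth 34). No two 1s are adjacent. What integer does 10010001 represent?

43

Summing the place values of the 1 bits: 34 + 8 + 1 = 43.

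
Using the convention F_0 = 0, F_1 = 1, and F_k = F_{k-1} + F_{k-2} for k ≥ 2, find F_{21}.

10946

Iterating the recurrence up to F_{13} = 233 and F_{12} = 144:
F_{14} = F_{13} + F_{12} = 233 + 144 = 377
F_{15} = F_{14} + F_{13} = 377 + 233 = 610
F_{16} = F_{15} + F_{14} = 610 + 377 = 987
F_{17} = F_{16} + F_{15} = 987 + 610 = 1597
F_{18} = F_{17} + F_{16} = 1597 + 987 = 2584
F_{19} = F_{18} + F_{17} = 2584 + 1597 = 4181
F_{20} = F_{19} + F_{18} = 4181 + 2584 = 6765
F_{21} = F_{20} + F_{19} = 6765 + 4181 = 10946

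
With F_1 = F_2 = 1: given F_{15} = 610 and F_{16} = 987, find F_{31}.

By F_{2k+1} = F_k² + F_{k+1}²: F_{31} = 610² + 987² = 372100 + 974169 = 1346269.

1346269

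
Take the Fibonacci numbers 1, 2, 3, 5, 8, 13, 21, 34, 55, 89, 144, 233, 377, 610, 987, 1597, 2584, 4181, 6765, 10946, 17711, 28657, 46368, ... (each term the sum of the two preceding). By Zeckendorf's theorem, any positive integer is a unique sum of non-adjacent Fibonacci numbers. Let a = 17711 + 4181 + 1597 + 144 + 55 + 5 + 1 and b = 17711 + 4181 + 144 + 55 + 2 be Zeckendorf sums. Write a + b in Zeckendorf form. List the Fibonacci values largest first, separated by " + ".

The two numbers are 23694 and 22093, so their sum is 45787.
Greedy algorithm:
take 28657 (≤ 45787); 45787 − 28657 = 17130
take 10946 (≤ 17130); 17130 − 10946 = 6184
take 4181 (≤ 6184); 6184 − 4181 = 2003
take 1597 (≤ 2003); 2003 − 1597 = 406
take 377 (≤ 406); 406 − 377 = 29
take 21 (≤ 29); 29 − 21 = 8
take 8 (≤ 8); 8 − 8 = 0

28657 + 10946 + 4181 + 1597 + 377 + 21 + 8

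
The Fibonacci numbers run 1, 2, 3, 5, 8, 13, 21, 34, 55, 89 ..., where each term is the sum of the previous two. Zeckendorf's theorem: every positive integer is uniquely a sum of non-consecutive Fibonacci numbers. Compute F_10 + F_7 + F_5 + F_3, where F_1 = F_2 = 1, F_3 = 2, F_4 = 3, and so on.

75

F_10 + F_7 + F_5 + F_3 = 55 + 13 + 5 + 2 = 75.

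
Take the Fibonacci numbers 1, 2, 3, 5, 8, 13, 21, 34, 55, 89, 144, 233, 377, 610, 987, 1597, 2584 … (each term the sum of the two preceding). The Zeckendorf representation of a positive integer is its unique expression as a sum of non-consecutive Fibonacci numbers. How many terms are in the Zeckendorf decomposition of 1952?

7

Greedy algorithm:
take 1597 (≤ 1952); 1952 − 1597 = 355
take 233 (≤ 355); 355 − 233 = 122
take 89 (≤ 122); 122 − 89 = 33
take 21 (≤ 33); 33 − 21 = 12
take 8 (≤ 12); 12 − 8 = 4
take 3 (≤ 4); 4 − 3 = 1
take 1 (≤ 1); 1 − 1 = 0
1952 = 1597 + 233 + 89 + 21 + 8 + 3 + 1, which has 7 terms.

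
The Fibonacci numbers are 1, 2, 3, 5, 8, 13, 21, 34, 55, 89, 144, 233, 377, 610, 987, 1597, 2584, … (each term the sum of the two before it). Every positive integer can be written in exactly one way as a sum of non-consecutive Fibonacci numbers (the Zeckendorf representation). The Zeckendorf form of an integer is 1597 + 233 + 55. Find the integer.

1597 + 233 + 55 = 1885.

1885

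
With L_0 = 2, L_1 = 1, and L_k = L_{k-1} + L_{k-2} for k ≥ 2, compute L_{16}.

Iterating the recurrence up to L_{8} = 47 and L_{7} = 29:
L_{9} = L_{8} + L_{7} = 47 + 29 = 76
L_{10} = L_{9} + L_{8} = 76 + 47 = 123
L_{11} = L_{10} + L_{9} = 123 + 76 = 199
L_{12} = L_{11} + L_{10} = 199 + 123 = 322
L_{13} = L_{12} + L_{11} = 322 + 199 = 521
L_{14} = L_{13} + L_{12} = 521 + 322 = 843
L_{15} = L_{14} + L_{13} = 843 + 521 = 1364
L_{16} = L_{15} + L_{14} = 1364 + 843 = 2207

2207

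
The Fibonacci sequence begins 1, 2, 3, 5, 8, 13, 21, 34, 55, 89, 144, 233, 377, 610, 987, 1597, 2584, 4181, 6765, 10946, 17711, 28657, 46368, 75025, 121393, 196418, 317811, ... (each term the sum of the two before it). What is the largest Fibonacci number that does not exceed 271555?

196418 ≤ 271555 < 317811, so the largest Fibonacci number not exceeding 271555 is 196418.

196418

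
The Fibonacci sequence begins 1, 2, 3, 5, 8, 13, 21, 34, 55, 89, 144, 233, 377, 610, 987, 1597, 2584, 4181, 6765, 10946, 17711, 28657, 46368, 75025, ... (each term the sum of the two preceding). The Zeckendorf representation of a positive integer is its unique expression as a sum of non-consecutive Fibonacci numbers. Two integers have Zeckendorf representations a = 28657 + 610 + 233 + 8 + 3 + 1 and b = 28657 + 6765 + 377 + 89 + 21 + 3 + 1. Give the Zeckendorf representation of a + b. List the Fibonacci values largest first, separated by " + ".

46368 + 17711 + 987 + 233 + 89 + 34 + 3

The two numbers are 29512 and 35913, so their sum is 65425.
65425: greatest Fibonacci not exceeding it is 46368, leaving 19057
19057: greatest Fibonacci not exceeding it is 17711, leaving 1346
1346: greatest Fibonacci not exceeding it is 987, leaving 359
359: greatest Fibonacci not exceeding it is 233, leaving 126
126: greatest Fibonacci not exceeding it is 89, leaving 37
37: greatest Fibonacci not exceeding it is 34, leaving 3
3: greatest Fibonacci not exceeding it is 3, leaving 0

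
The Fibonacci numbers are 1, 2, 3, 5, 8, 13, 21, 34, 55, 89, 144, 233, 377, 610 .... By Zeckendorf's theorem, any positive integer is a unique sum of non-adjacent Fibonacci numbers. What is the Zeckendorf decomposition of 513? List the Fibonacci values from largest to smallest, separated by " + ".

subtract 377 from 513: 136 remains
subtract 89 from 136: 47 remains
subtract 34 from 47: 13 remains
subtract 13 from 13: 0 remains
So 513 = 377 + 89 + 34 + 13, with no two terms consecutive in the sequence.

377 + 89 + 34 + 13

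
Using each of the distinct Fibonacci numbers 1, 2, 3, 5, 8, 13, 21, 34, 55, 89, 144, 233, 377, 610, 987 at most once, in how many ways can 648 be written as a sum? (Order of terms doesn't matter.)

Starting from the Zeckendorf form and repeatedly splitting a term F_k into F_{k−1} + F_{k−2} (when neither is already used) reaches every representation.
648 = 610+34+3+1 = 610+21+13+3+1 = 377+233+34+3+1 = 610+21+8+5+3+1 = 377+233+21+13+3+1 = … (6 more), for 11 in all.

11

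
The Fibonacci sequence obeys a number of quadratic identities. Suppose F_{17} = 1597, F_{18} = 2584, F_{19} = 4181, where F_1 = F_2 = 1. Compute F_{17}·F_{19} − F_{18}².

1

1597·4181 − 2584² = 6677057 − 6677056 = 1. (Cassini's identity: F_{k−1}F_{k+1} − F_k² = (−1)^k.)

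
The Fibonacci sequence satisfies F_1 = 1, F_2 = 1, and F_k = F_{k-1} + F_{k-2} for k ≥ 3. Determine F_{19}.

Iterating the recurrence up to F_{15} = 610 and F_{14} = 377:
F_{16} = F_{15} + F_{14} = 610 + 377 = 987
F_{17} = F_{16} + F_{15} = 987 + 610 = 1597
F_{18} = F_{17} + F_{16} = 1597 + 987 = 2584
F_{19} = F_{18} + F_{17} = 2584 + 1597 = 4181

4181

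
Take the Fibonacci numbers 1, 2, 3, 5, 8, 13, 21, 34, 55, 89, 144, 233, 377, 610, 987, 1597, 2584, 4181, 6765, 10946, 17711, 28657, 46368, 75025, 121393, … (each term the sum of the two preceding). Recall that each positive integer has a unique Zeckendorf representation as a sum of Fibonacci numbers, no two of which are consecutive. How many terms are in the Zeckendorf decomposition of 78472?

7

Greedy algorithm:
78472 − 75025 = 3447
3447 − 2584 = 863
863 − 610 = 253
253 − 233 = 20
20 − 13 = 7
7 − 5 = 2
2 − 2 = 0
78472 = 75025 + 2584 + 610 + 233 + 13 + 5 + 2, which has 7 terms.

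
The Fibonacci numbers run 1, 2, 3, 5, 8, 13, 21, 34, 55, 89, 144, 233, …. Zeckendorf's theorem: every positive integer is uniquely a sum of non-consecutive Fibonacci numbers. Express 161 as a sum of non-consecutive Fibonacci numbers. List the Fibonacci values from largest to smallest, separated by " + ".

144 + 13 + 3 + 1

Greedy algorithm:
take 144 (≤ 161); 161 − 144 = 17
take 13 (≤ 17); 17 − 13 = 4
take 3 (≤ 4); 4 − 3 = 1
take 1 (≤ 1); 1 − 1 = 0
So 161 = 144 + 13 + 3 + 1, with no two terms consecutive in the sequence.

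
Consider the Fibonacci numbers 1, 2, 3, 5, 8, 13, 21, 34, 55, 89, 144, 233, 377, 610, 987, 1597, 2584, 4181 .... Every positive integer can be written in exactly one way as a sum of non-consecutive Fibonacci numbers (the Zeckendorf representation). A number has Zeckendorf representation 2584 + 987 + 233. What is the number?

2584 + 987 + 233 = 3804.

3804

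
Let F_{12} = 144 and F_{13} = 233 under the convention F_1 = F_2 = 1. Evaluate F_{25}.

By F_{2k+1} = F_k² + F_{k+1}²: F_{25} = 144² + 233² = 20736 + 54289 = 75025.

75025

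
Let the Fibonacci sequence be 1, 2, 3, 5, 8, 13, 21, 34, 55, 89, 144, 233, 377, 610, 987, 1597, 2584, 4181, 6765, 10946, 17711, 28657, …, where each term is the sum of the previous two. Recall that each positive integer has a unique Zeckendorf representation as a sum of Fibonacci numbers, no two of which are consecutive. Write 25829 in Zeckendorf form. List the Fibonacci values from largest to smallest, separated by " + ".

largest Fibonacci ≤ 25829 is 17711; 25829 − 17711 = 8118
largest Fibonacci ≤ 8118 is 6765; 8118 − 6765 = 1353
largest Fibonacci ≤ 1353 is 987; 1353 − 987 = 366
largest Fibonacci ≤ 366 is 233; 366 − 233 = 133
largest Fibonacci ≤ 133 is 89; 133 − 89 = 44
largest Fibonacci ≤ 44 is 34; 44 − 34 = 10
largest Fibonacci ≤ 10 is 8; 10 − 8 = 2
largest Fibonacci ≤ 2 is 2; 2 − 2 = 0
So 25829 = 17711 + 6765 + 987 + 233 + 89 + 34 + 8 + 2, with no two terms consecutive in the sequence.

17711 + 6765 + 987 + 233 + 89 + 34 + 8 + 2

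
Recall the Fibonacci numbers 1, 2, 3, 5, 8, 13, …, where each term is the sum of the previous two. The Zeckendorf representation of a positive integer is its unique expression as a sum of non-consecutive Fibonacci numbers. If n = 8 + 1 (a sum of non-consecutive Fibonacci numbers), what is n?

9

8 + 1 = 9.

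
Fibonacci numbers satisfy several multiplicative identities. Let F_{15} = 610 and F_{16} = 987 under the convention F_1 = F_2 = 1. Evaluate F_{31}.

1346269

By F_{2k+1} = F_k² + F_{k+1}²: F_{31} = 610² + 987² = 372100 + 974169 = 1346269.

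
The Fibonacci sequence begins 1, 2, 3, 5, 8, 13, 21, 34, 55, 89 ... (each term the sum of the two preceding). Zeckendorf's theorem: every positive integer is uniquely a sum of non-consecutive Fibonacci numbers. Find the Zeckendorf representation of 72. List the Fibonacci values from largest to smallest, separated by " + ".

55 + 13 + 3 + 1

Greedily peel off the largest Fibonacci term at each step:
subtract 55 from 72: 17 remains
subtract 13 from 17: 4 remains
subtract 3 from 4: 1 remains
subtract 1 from 1: 0 remains
So 72 = 55 + 13 + 3 + 1, with no two terms consecutive in the sequence.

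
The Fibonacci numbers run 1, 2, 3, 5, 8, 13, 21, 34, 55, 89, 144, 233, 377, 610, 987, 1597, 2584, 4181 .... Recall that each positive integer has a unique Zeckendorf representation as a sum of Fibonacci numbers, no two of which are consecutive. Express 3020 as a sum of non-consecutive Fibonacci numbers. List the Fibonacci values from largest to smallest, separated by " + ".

2584 + 377 + 55 + 3 + 1

3020 − 2584 = 436
436 − 377 = 59
59 − 55 = 4
4 − 3 = 1
1 − 1 = 0
So 3020 = 2584 + 377 + 55 + 3 + 1, with no two terms consecutive in the sequence.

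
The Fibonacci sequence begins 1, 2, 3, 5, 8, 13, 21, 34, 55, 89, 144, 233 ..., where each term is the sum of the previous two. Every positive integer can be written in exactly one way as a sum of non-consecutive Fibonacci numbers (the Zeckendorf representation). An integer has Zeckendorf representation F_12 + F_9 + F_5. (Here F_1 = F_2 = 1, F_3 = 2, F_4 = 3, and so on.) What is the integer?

183

F_12 + F_9 + F_5 = 144 + 34 + 5 = 183.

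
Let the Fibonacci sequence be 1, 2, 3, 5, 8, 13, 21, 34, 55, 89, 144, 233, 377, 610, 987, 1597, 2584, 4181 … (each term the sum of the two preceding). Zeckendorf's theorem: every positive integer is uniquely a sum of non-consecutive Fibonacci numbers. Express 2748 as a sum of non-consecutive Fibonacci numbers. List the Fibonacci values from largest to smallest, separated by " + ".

2584 + 144 + 13 + 5 + 2

2584 ≤ 2748 < 4181, so take 2584; remainder 164
144 ≤ 164 < 233, so take 144; remainder 20
13 ≤ 20 < 21, so take 13; remainder 7
5 ≤ 7 < 8, so take 5; remainder 2
2 ≤ 2 < 3, so take 2; remainder 0
So 2748 = 2584 + 144 + 13 + 5 + 2, with no two terms consecutive in the sequence.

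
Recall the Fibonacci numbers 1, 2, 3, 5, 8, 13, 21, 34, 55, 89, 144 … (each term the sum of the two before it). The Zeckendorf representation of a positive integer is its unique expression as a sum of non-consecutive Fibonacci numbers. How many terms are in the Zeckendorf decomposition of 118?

3

118 − 89 = 29
29 − 21 = 8
8 − 8 = 0
118 = 89 + 21 + 8, which has 3 terms.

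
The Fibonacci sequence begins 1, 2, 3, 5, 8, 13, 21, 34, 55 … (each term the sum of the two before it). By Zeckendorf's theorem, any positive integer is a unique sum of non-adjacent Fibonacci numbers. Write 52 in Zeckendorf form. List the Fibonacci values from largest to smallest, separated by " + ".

subtract 34 from 52: 18 remains
subtract 13 from 18: 5 remains
subtract 5 from 5: 0 remains
So 52 = 34 + 13 + 5, with no two terms consecutive in the sequence.

34 + 13 + 5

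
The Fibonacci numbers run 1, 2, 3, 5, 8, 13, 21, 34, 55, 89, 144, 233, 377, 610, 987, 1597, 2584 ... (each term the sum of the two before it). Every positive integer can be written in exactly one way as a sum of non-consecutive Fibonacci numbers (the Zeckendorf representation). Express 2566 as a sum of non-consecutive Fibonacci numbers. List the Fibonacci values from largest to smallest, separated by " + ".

take 1597 (≤ 2566); 2566 − 1597 = 969
take 610 (≤ 969); 969 − 610 = 359
take 233 (≤ 359); 359 − 233 = 126
take 89 (≤ 126); 126 − 89 = 37
take 34 (≤ 37); 37 − 34 = 3
take 3 (≤ 3); 3 − 3 = 0
So 2566 = 1597 + 610 + 233 + 89 + 34 + 3, with no two terms consecutive in the sequence.

1597 + 610 + 233 + 89 + 34 + 3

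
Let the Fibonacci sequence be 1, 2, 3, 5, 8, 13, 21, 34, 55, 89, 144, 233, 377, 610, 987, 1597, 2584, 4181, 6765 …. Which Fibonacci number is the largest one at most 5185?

4181 ≤ 5185 < 6765, so the largest Fibonacci number not exceeding 5185 is 4181.

4181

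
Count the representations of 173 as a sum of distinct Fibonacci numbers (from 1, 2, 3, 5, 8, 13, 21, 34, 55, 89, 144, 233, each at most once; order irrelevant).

Starting from the Zeckendorf form and repeatedly splitting a term F_k into F_{k−1} + F_{k−2} (when neither is already used) reaches every representation.
173 = 144+21+8 = 144+21+5+3 = 89+55+21+8 = 144+21+5+2+1 = 144+13+8+5+3 = … (7 more), for 12 in all.

12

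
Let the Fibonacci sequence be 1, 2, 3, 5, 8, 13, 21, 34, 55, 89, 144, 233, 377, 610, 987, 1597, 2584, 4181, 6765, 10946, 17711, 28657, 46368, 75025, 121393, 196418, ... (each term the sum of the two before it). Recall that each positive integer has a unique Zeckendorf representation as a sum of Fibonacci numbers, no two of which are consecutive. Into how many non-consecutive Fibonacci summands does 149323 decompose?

Repeatedly subtract the largest Fibonacci number that fits:
121393 ≤ 149323 < 196418, so take 121393; remainder 27930
17711 ≤ 27930 < 28657, so take 17711; remainder 10219
6765 ≤ 10219 < 10946, so take 6765; remainder 3454
2584 ≤ 3454 < 4181, so take 2584; remainder 870
610 ≤ 870 < 987, so take 610; remainder 260
233 ≤ 260 < 377, so take 233; remainder 27
21 ≤ 27 < 34, so take 21; remainder 6
5 ≤ 6 < 8, so take 5; remainder 1
1 ≤ 1 < 2, so take 1; remainder 0
149323 = 121393 + 17711 + 6765 + 2584 + 610 + 233 + 21 + 5 + 1, which has 9 terms.

9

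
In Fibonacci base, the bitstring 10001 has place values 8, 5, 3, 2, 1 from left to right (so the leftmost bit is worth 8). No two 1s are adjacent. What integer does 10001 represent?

Summing the place values of the 1 bits: 8 + 1 = 9.

9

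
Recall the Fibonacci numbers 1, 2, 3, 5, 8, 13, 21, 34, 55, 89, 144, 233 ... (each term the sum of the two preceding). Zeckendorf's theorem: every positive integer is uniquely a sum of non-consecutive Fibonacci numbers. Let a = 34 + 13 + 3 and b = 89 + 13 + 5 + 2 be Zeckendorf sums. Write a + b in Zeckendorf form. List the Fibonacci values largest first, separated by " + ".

144 + 13 + 2

The two numbers are 50 and 109, so their sum is 159.
largest Fibonacci ≤ 159 is 144; 159 − 144 = 15
largest Fibonacci ≤ 15 is 13; 15 − 13 = 2
largest Fibonacci ≤ 2 is 2; 2 − 2 = 0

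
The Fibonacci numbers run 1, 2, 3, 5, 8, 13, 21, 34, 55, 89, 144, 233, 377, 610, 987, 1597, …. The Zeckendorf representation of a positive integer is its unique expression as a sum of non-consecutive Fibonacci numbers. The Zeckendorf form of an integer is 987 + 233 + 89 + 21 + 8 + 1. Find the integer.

987 + 233 + 89 + 21 + 8 + 1 = 1339.

1339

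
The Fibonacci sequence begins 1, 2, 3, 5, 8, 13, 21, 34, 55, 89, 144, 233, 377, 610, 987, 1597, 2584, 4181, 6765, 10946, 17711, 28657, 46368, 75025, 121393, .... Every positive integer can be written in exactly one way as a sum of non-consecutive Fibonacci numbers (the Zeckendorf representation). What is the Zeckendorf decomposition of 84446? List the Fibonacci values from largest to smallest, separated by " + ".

75025 + 6765 + 2584 + 55 + 13 + 3 + 1

84446 − 75025 = 9421
9421 − 6765 = 2656
2656 − 2584 = 72
72 − 55 = 17
17 − 13 = 4
4 − 3 = 1
1 − 1 = 0
So 84446 = 75025 + 6765 + 2584 + 55 + 13 + 3 + 1, with no two terms consecutive in the sequence.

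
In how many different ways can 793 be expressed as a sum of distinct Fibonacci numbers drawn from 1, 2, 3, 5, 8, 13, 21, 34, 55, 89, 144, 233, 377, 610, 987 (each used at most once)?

793 = 610+144+34+5 = 610+144+34+3+2 = 610+144+21+13+5 = 610+89+55+34+5 = 377+233+144+34+5 = … (15 more), for 20 in all.

20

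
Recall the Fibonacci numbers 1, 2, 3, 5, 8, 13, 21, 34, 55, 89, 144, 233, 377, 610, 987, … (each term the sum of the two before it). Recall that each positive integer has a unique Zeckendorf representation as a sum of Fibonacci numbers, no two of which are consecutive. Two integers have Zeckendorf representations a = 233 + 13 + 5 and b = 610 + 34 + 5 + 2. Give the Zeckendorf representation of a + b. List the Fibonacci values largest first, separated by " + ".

The two numbers are 251 and 651, so their sum is 902.
Greedy algorithm:
largest Fibonacci ≤ 902 is 610; 902 − 610 = 292
largest Fibonacci ≤ 292 is 233; 292 − 233 = 59
largest Fibonacci ≤ 59 is 55; 59 − 55 = 4
largest Fibonacci ≤ 4 is 3; 4 − 3 = 1
largest Fibonacci ≤ 1 is 1; 1 − 1 = 0

610 + 233 + 55 + 3 + 1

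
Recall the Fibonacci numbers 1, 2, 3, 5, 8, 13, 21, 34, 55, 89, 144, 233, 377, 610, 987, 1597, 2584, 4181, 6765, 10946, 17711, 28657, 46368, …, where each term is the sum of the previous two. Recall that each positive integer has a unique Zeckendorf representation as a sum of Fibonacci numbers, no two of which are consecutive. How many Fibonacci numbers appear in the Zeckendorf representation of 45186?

Greedily peel off the largest Fibonacci term at each step:
45186: greatest Fibonacci not exceeding it is 28657, leaving 16529
16529: greatest Fibonacci not exceeding it is 10946, leaving 5583
5583: greatest Fibonacci not exceeding it is 4181, leaving 1402
1402: greatest Fibonacci not exceeding it is 987, leaving 415
415: greatest Fibonacci not exceeding it is 377, leaving 38
38: greatest Fibonacci not exceeding it is 34, leaving 4
4: greatest Fibonacci not exceeding it is 3, leaving 1
1: greatest Fibonacci not exceeding it is 1, leaving 0
45186 = 28657 + 10946 + 4181 + 987 + 377 + 34 + 3 + 1, which has 8 terms.

8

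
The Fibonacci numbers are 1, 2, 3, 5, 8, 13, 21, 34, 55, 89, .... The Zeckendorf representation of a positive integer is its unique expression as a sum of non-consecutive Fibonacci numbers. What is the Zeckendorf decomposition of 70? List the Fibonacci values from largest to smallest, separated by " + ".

55 ≤ 70 < 89, so take 55; remainder 15
13 ≤ 15 < 21, so take 13; remainder 2
2 ≤ 2 < 3, so take 2; remainder 0
So 70 = 55 + 13 + 2, with no two terms consecutive in the sequence.

55 + 13 + 2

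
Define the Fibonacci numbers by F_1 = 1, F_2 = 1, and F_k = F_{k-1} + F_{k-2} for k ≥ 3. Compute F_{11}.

89

Iterating the recurrence up to F_{5} = 5 and F_{4} = 3:
F_{6} = F_{5} + F_{4} = 5 + 3 = 8
F_{7} = F_{6} + F_{5} = 8 + 5 = 13
F_{8} = F_{7} + F_{6} = 13 + 8 = 21
F_{9} = F_{8} + F_{7} = 21 + 13 = 34
F_{10} = F_{9} + F_{8} = 34 + 21 = 55
F_{11} = F_{10} + F_{9} = 55 + 34 = 89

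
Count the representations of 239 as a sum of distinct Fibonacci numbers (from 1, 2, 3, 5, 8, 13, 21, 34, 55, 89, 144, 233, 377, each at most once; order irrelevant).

Each representation comes from the Zeckendorf form by replacing some F_k with F_{k−1} + F_{k−2} where possible.
239 = 233+5+1 = 233+3+2+1 = 144+89+5+1 = 144+89+3+2+1 = 144+55+34+5+1 = … (4 more), for 9 in all.

9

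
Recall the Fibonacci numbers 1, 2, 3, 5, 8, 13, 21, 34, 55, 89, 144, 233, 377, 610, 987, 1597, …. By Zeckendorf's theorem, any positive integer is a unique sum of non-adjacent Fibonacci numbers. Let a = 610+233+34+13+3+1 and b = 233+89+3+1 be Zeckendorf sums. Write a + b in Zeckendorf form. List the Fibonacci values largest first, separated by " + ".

The two numbers are 894 and 326, so their sum is 1220.
Greedily peel off the largest Fibonacci term at each step:
1220 − 987 = 233
233 − 233 = 0

987 + 233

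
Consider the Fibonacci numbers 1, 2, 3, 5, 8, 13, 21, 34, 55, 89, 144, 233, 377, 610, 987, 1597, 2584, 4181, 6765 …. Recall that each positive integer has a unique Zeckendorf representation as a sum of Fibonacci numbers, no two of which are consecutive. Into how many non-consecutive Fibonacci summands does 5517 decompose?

7

largest Fibonacci ≤ 5517 is 4181; 5517 − 4181 = 1336
largest Fibonacci ≤ 1336 is 987; 1336 − 987 = 349
largest Fibonacci ≤ 349 is 233; 349 − 233 = 116
largest Fibonacci ≤ 116 is 89; 116 − 89 = 27
largest Fibonacci ≤ 27 is 21; 27 − 21 = 6
largest Fibonacci ≤ 6 is 5; 6 − 5 = 1
largest Fibonacci ≤ 1 is 1; 1 − 1 = 0
5517 = 4181 + 987 + 233 + 89 + 21 + 5 + 1, which has 7 terms.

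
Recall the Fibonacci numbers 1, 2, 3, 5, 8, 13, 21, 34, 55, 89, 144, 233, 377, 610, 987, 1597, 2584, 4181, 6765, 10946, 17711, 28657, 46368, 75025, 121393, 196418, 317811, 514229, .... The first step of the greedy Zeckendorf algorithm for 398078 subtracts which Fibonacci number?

317811

317811 ≤ 398078 < 514229, so the largest Fibonacci number not exceeding 398078 is 317811.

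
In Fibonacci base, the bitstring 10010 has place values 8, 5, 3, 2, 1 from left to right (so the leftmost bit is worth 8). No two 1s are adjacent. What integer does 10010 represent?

10

Summing the place values of the 1 bits: 8 + 2 = 10.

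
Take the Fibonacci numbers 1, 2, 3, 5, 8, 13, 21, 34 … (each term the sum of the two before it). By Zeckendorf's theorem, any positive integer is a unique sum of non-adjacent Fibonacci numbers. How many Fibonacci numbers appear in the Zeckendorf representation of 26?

subtract 21 from 26: 5 remains
subtract 5 from 5: 0 remains
26 = 21 + 5, which has 2 terms.

2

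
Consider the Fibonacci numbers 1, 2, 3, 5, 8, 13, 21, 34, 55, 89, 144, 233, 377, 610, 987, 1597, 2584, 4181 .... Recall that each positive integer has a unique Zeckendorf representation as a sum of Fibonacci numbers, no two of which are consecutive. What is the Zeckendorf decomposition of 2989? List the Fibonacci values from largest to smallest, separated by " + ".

Repeatedly subtract the largest Fibonacci number that fits:
2584 ≤ 2989 < 4181, so take 2584; remainder 405
377 ≤ 405 < 610, so take 377; remainder 28
21 ≤ 28 < 34, so take 21; remainder 7
5 ≤ 7 < 8, so take 5; remainder 2
2 ≤ 2 < 3, so take 2; remainder 0
So 2989 = 2584 + 377 + 21 + 5 + 2, with no two terms consecutive in the sequence.

2584 + 377 + 21 + 5 + 2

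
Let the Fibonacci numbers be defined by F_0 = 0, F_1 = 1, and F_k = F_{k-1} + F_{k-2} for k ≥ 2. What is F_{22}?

Iterating the recurrence up to F_{18} = 2584 and F_{17} = 1597:
F_{19} = F_{18} + F_{17} = 2584 + 1597 = 4181
F_{20} = F_{19} + F_{18} = 4181 + 2584 = 6765
F_{21} = F_{20} + F_{19} = 6765 + 4181 = 10946
F_{22} = F_{21} + F_{20} = 10946 + 6765 = 17711

17711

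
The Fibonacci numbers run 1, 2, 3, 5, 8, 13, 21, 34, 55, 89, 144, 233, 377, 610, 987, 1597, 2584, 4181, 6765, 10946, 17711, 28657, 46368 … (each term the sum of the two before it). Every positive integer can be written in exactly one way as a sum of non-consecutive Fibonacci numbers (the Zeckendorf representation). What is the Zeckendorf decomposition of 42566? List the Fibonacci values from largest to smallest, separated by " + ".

Repeatedly subtract the largest Fibonacci number that fits:
28657 ≤ 42566 < 46368, so take 28657; remainder 13909
10946 ≤ 13909 < 17711, so take 10946; remainder 2963
2584 ≤ 2963 < 4181, so take 2584; remainder 379
377 ≤ 379 < 610, so take 377; remainder 2
2 ≤ 2 < 3, so take 2; remainder 0
So 42566 = 28657 + 10946 + 2584 + 377 + 2, with no two terms consecutive in the sequence.

28657 + 10946 + 2584 + 377 + 2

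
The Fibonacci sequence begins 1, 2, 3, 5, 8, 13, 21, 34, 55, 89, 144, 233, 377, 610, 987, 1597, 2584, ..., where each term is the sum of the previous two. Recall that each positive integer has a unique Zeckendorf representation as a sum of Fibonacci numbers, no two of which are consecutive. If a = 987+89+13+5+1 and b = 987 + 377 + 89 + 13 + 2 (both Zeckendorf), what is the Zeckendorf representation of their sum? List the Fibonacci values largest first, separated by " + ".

1597 + 610 + 233 + 89 + 34

The two numbers are 1095 and 1468, so their sum is 2563.
2563 − 1597 = 966
966 − 610 = 356
356 − 233 = 123
123 − 89 = 34
34 − 34 = 0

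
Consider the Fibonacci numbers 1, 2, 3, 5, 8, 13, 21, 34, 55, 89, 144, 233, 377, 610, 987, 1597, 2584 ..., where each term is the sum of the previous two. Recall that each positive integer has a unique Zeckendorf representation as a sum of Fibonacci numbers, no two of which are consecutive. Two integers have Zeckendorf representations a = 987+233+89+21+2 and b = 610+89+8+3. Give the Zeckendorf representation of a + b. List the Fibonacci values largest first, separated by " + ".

The two numbers are 1332 and 710, so their sum is 2042.
Repeatedly subtract the largest Fibonacci number that fits:
largest Fibonacci ≤ 2042 is 1597; 2042 − 1597 = 445
largest Fibonacci ≤ 445 is 377; 445 − 377 = 68
largest Fibonacci ≤ 68 is 55; 68 − 55 = 13
largest Fibonacci ≤ 13 is 13; 13 − 13 = 0

1597 + 377 + 55 + 13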